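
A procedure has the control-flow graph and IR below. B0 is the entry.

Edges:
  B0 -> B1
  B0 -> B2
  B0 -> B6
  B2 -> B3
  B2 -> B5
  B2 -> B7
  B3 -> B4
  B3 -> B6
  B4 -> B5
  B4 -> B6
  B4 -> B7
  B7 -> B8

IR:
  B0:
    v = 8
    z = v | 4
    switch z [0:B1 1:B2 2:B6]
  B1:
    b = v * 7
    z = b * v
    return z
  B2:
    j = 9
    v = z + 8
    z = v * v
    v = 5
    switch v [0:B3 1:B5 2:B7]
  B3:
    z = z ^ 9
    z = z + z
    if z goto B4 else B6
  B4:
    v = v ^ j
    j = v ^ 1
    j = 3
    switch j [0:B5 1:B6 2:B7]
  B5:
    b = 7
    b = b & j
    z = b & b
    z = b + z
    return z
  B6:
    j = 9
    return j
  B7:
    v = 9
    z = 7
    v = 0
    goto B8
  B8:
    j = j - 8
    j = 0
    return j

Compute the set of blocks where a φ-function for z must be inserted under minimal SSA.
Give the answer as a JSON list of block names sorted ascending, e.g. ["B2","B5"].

Answer: ["B5", "B6", "B7"]

Derivation:
idom tree: B1←B0 B2←B0 B3←B2 B4←B3 B5←B2 B6←B0 B7←B2 B8←B7
Join-block Dom:
  B5: preds {B2,B4}: {B0,B2} ∩ {B0,B2,B3,B4} = {B0,B2}; idom=B2
  B6: preds {B0,B3,B4}: {B0} ∩ {B0,B2,B3} ∩ {B0,B2,B3,B4} = {B0}; idom=B0
  B7: preds {B2,B4}: {B0,B2} ∩ {B0,B2,B3,B4} = {B0,B2}; idom=B2

Frontier:
  B5←B2: walk · to B2
  B5←B4: walk B4→B3 to B2
  B6←B0: walk · to B0
  B6←B3: walk B3→B2 to B0
  B6←B4: walk B4→B3→B2 to B0
  B7←B2: walk · to B2
  B7←B4: walk B4→B3 to B2
  DF(B0)=∅
  DF(B1)=∅
  DF(B2)={B6}
  DF(B3)={B5,B6,B7}
  DF(B4)={B5,B6,B7}
  DF(B5)=∅
  DF(B6)=∅
  DF(B7)=∅
  DF(B8)=∅

φ for z: defs {B0,B1,B2,B3,B5,B7}
  DF⁺ = {B5,B6,B7}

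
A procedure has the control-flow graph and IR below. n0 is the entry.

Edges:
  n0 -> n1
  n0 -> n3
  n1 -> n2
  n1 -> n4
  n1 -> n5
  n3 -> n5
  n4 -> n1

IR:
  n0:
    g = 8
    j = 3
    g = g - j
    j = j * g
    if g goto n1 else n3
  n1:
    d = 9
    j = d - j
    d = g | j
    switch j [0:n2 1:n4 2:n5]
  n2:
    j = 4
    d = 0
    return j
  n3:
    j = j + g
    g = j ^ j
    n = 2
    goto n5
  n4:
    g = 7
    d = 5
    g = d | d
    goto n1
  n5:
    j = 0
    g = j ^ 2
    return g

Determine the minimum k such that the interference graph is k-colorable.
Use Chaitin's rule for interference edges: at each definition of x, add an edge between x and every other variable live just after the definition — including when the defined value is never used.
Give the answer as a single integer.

Answer: 3

Working:
Per-block:
  n0: def={g,j} ue=∅
  n1: def={d,j} ue={g,j}
  n2: def={d,j} ue=∅
  n3: def={g,j,n} ue={g,j}
  n4: def={d,g} ue=∅
  n5: def={g,j} ue=∅

Live sets:
  live n0: ∅→{g,j}
  live n1: {g,j}→{j}
  live n2: ∅→∅
  live n3: {g,j}→∅
  live n4: {j}→{g,j}
  live n5: ∅→∅

Conflict graph:
  d — {g,j}
  g — {d,j}
  j — {d,g}
  n — ∅

Chromatic number:
  lower bound: {d,g,j} mutually conflict ⇒ χ ≥ 3
  3-colouring: R0={d,n}  R1={g}  R2={j}
  χ = 3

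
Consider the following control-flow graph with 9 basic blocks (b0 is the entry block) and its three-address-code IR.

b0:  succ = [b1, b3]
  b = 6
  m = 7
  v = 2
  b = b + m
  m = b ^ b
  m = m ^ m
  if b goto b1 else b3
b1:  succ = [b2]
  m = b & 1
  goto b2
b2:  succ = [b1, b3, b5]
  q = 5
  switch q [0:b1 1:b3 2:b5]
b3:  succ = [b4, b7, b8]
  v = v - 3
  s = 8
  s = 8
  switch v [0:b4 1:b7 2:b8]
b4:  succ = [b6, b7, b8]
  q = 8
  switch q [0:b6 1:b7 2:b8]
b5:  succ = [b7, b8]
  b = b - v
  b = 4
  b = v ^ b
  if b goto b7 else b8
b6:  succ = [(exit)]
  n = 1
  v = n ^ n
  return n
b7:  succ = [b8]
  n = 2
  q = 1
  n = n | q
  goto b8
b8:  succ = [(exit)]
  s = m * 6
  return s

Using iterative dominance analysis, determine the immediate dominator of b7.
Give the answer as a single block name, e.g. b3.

idom tree: b1←b0 b2←b1 b3←b0 b4←b3 b5←b2 b6←b4 b7←b0 b8←b0
Dom at joins:
  b1: preds {b0,b2}: {b0} ∩ {b0,b1,b2} = {b0}; idom=b0
  b3: preds {b0,b2}: {b0} ∩ {b0,b1,b2} = {b0}; idom=b0
  b7: preds {b3,b4,b5}: {b0,b3} ∩ {b0,b3,b4} ∩ {b0,b1,b2,b5} = {b0}; idom=b0
  b8: preds {b3,b4,b5,b7}: {b0,b3} ∩ {b0,b3,b4} ∩ {b0,b1,b2,b5} ∩ {b0,b7} = {b0}; idom=b0

idom(b7) = b0

Answer: b0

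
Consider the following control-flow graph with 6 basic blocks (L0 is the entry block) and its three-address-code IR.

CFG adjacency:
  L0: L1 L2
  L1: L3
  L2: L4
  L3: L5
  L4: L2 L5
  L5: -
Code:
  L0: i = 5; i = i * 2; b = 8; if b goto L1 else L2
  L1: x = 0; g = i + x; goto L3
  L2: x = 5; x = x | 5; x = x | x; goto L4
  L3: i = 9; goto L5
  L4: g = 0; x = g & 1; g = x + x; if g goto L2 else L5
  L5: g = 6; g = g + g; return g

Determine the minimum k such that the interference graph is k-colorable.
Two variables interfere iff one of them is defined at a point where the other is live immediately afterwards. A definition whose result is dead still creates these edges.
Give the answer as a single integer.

Per-block:
  L0: {b,i} / ∅
  L1: {g,x} / {i}
  L2: {x} / ∅
  L3: {i} / ∅
  L4: {g,x} / ∅
  L5: {g} / ∅

Liveness:
  L0: in=∅ out={i}
  L1: in={i} out=∅
  L2: in=∅ out=∅
  L3: in=∅ out=∅
  L4: in=∅ out=∅
  L5: in=∅ out=∅

Conflict graph:
  b↔{i}
  g↔∅
  i↔{b,x}
  x↔{i}

Registers:
  {b,i} pairwise interfere (2-clique) ⇒ χ ≥ 2
  2-colouring: r0={g,i}  r1={b,x}
  χ = 2

Answer: 2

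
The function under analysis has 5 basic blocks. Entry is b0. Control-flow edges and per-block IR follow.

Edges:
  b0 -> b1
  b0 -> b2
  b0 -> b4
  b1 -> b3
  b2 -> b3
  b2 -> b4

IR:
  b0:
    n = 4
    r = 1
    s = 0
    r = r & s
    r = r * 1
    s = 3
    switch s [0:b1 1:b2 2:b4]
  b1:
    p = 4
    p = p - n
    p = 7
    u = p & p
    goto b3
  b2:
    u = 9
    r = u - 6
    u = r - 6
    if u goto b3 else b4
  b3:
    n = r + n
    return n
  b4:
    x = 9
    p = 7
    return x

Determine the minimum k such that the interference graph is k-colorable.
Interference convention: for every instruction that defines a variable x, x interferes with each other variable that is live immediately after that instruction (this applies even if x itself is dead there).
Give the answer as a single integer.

Answer: 3

Derivation:
def/use:
  b0: {n,r,s} / ∅
  b1: {p,u} / {n}
  b2: {r,u} / ∅
  b3: {n} / {n,r}
  b4: {p,x} / ∅

Backward fixpoint:
  b0: in=∅ out={n,r}
  b1: in={n,r} out={n,r}
  b2: in={n} out={n,r}
  b3: in={n,r} out=∅
  b4: in=∅ out=∅

Conflict graph:
  n — {p,r,s,u}
  p — {n,r,x}
  r — {n,p,s,u}
  s — {n,r}
  u — {n,r}
  x — {p}

Chromatic number:
  clique {n,p,r} ⇒ need ≥ 3
  3-colouring: r0={n,x}  r1={r}  r2={p,s,u}
  χ = 3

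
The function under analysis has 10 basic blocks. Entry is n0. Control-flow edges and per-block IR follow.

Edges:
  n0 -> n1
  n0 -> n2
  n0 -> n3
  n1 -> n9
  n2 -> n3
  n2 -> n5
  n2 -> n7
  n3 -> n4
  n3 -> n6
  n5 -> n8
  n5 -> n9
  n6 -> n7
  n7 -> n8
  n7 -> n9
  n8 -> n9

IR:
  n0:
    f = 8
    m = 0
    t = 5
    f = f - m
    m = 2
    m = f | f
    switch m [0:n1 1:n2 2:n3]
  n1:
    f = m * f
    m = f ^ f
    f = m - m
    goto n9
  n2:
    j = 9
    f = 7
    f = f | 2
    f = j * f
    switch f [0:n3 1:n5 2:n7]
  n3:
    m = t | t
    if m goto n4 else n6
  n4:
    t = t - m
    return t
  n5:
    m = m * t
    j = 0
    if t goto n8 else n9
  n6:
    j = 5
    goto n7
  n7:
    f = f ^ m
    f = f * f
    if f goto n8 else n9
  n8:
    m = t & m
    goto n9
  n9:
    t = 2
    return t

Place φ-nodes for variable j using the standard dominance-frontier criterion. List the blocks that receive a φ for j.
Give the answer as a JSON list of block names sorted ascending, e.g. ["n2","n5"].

idom tree: n1←n0 n2←n0 n3←n0 n4←n3 n5←n2 n6←n3 n7←n0 n8←n0 n9←n0
Dom∩ at merges:
  n3: preds {n0,n2}: {n0} ∩ {n0,n2} = {n0}; idom=n0
  n7: preds {n2,n6}: {n0,n2} ∩ {n0,n3,n6} = {n0}; idom=n0
  n8: preds {n5,n7}: {n0,n2,n5} ∩ {n0,n7} = {n0}; idom=n0
  n9: preds {n1,n5,n7,n8}: {n0,n1} ∩ {n0,n2,n5} ∩ {n0,n7} ∩ {n0,n8} = {n0}; idom=n0

DF walk-up:
  join n3 pred n0: · stop@n0
  join n3 pred n2: n2 stop@n0
  join n7 pred n2: n2 stop@n0
  join n7 pred n6: n6→n3 stop@n0
  join n8 pred n5: n5→n2 stop@n0
  join n8 pred n7: n7 stop@n0
  join n9 pred n1: n1 stop@n0
  join n9 pred n5: n5→n2 stop@n0
  join n9 pred n7: n7 stop@n0
  join n9 pred n8: n8 stop@n0
  n0 → ∅
  n1 → {n9}
  n2 → {n3,n7,n8,n9}
  n3 → {n7}
  n4 → ∅
  n5 → {n8,n9}
  n6 → {n7}
  n7 → {n8,n9}
  n8 → {n9}
  n9 → ∅

φ for j: defs {n2,n5,n6}
  DF⁺ = {n3,n7,n8,n9}

Answer: ["n3", "n7", "n8", "n9"]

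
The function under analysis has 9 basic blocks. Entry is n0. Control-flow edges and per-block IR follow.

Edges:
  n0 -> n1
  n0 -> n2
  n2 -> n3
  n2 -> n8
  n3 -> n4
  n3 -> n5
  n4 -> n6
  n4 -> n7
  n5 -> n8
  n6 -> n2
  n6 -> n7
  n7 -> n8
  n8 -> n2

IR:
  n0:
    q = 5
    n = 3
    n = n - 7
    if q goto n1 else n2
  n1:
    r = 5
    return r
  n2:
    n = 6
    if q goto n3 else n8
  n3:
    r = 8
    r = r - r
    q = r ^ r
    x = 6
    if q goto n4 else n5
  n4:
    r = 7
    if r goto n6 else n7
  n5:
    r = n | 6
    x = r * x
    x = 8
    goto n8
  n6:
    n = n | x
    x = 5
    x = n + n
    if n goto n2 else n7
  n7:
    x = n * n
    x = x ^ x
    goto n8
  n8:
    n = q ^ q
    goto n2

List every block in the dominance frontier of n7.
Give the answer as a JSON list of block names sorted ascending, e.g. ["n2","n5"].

idom tree: n1←n0 n2←n0 n3←n2 n4←n3 n5←n3 n6←n4 n7←n4 n8←n2
Dom at joins:
  n2: preds {n0,n6,n8}: {n0} ∩ {n0,n2,n3,n4,n6} ∩ {n0,n2,n8} = {n0}; idom=n0
  n7: preds {n4,n6}: {n0,n2,n3,n4} ∩ {n0,n2,n3,n4,n6} = {n0,n2,n3,n4}; idom=n4
  n8: preds {n2,n5,n7}: {n0,n2} ∩ {n0,n2,n3,n5} ∩ {n0,n2,n3,n4,n7} = {n0,n2}; idom=n2

DF derivation:
  n2←n0: walk · to n0
  n2←n6: walk n6→n4→n3→n2 to n0
  n2←n8: walk n8→n2 to n0
  n7←n4: walk · to n4
  n7←n6: walk n6 to n4
  n8←n2: walk · to n2
  n8←n5: walk n5→n3 to n2
  n8←n7: walk n7→n4→n3 to n2
  n0 → ∅
  n1 → ∅
  n2 → {n2}
  n3 → {n2,n8}
  n4 → {n2,n8}
  n5 → {n8}
  n6 → {n2,n7}
  n7 → {n8}
  n8 → {n2}

DF(n7) = ["n8"]

Answer: ["n8"]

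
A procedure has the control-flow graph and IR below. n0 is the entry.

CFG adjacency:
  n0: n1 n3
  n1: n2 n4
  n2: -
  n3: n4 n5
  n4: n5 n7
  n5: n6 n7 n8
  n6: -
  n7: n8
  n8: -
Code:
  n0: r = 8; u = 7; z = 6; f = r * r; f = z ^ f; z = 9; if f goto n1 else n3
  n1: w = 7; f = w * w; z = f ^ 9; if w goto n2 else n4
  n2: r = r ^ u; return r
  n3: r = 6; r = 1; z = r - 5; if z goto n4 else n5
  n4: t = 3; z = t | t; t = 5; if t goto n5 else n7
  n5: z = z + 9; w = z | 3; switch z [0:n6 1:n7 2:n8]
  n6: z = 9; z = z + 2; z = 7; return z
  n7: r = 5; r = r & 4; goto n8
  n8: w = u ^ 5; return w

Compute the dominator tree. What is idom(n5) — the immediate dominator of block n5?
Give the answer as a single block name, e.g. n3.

idom tree: n1←n0 n2←n1 n3←n0 n4←n0 n5←n0 n6←n5 n7←n0 n8←n0
Dom∩ at merges:
  n4: preds {n1,n3}: {n0,n1} ∩ {n0,n3} = {n0}; idom=n0
  n5: preds {n3,n4}: {n0,n3} ∩ {n0,n4} = {n0}; idom=n0
  n7: preds {n4,n5}: {n0,n4} ∩ {n0,n5} = {n0}; idom=n0
  n8: preds {n5,n7}: {n0,n5} ∩ {n0,n7} = {n0}; idom=n0

idom(n5) = n0

Answer: n0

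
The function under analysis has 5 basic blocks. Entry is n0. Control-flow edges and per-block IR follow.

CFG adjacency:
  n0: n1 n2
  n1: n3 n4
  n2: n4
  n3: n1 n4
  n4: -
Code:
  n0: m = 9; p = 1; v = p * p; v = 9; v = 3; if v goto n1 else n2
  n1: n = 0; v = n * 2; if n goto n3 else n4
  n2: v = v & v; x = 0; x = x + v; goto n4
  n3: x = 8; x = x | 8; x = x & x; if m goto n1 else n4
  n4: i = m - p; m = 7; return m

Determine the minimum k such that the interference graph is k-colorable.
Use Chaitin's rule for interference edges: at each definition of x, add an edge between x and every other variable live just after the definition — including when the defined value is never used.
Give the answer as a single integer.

Answer: 4

Derivation:
Block summaries:
  n0: def={m,p,v} ue=∅
  n1: def={n,v} ue=∅
  n2: def={v,x} ue={v}
  n3: def={x} ue={m}
  n4: def={i,m} ue={m,p}

Live sets:
  n0: in=∅ out={m,p,v}
  n1: in={m,p} out={m,p}
  n2: in={m,p,v} out={m,p}
  n3: in={m,p} out={m,p}
  n4: in={m,p} out=∅

Interfere edges:
  i — ∅
  m — {n,p,v,x}
  n — {m,p,v}
  p — {m,n,v,x}
  v — {m,n,p,x}
  x — {m,p,v}

Registers:
  clique {m,n,p,v} ⇒ need ≥ 4
  assign i→r0 m→r0 n→r3 p→r1 v→r2 x→r3 — no edge inside a register ⇒ χ ≤ 4
  χ = 4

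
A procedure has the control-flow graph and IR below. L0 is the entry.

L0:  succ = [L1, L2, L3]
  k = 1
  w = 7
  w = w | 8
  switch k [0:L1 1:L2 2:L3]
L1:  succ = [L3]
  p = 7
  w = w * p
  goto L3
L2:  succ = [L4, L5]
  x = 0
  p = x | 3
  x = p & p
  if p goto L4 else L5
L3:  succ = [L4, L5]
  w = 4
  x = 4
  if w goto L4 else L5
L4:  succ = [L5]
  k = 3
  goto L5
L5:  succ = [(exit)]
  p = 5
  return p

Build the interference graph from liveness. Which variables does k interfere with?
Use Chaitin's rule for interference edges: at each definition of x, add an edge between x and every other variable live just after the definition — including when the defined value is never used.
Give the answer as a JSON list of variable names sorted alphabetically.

def/use:
  L0 def {k,w} use ∅
  L1 def {p,w} use {w}
  L2 def {p,x} use ∅
  L3 def {w,x} use ∅
  L4 def {k} use ∅
  L5 def {p} use ∅

Liveness:
  L0: in=∅ out={w}
  L1: in={w} out=∅
  L2: in=∅ out=∅
  L3: in=∅ out=∅
  L4: in=∅ out=∅
  L5: in=∅ out=∅

Interfere edges:
  k: {w}
  p: {w,x}
  w: {k,p,x}
  x: {p,w}

N(k) = ["w"]

Answer: ["w"]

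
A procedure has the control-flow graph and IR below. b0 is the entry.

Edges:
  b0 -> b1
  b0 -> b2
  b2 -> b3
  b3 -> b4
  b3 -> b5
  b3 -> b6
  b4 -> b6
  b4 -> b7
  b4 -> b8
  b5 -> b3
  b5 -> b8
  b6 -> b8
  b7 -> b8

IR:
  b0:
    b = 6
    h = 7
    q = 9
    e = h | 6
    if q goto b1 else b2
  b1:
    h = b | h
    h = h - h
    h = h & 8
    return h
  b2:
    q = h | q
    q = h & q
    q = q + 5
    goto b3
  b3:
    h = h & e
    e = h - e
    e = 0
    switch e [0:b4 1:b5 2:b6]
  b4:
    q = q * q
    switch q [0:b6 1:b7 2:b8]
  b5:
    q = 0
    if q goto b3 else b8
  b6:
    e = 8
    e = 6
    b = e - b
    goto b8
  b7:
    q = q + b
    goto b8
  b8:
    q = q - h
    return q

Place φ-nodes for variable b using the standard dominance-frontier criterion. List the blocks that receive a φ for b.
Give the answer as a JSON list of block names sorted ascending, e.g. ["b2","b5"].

Answer: ["b8"]

Derivation:
idom tree: b1←b0 b2←b0 b3←b2 b4←b3 b5←b3 b6←b3 b7←b4 b8←b3
Dom at joins:
  b3: preds {b2,b5}: {b0,b2} ∩ {b0,b2,b3,b5} = {b0,b2}; idom=b2
  b6: preds {b3,b4}: {b0,b2,b3} ∩ {b0,b2,b3,b4} = {b0,b2,b3}; idom=b3
  b8: preds {b4,b5,b6,b7}: {b0,b2,b3,b4} ∩ {b0,b2,b3,b5} ∩ {b0,b2,b3,b6} ∩ {b0,b2,b3,b4,b7} = {b0,b2,b3}; idom=b3

DF walk-up:
  join b3 pred b2: · stop@b2
  join b3 pred b5: b5→b3 stop@b2
  join b6 pred b3: · stop@b3
  join b6 pred b4: b4 stop@b3
  join b8 pred b4: b4 stop@b3
  join b8 pred b5: b5 stop@b3
  join b8 pred b6: b6 stop@b3
  join b8 pred b7: b7→b4 stop@b3
  DF(b0)=∅
  DF(b1)=∅
  DF(b2)=∅
  DF(b3)={b3}
  DF(b4)={b6,b8}
  DF(b5)={b3,b8}
  DF(b6)={b8}
  DF(b7)={b8}
  DF(b8)=∅

φ for b: defs {b0,b6}
  DF⁺ = {b8}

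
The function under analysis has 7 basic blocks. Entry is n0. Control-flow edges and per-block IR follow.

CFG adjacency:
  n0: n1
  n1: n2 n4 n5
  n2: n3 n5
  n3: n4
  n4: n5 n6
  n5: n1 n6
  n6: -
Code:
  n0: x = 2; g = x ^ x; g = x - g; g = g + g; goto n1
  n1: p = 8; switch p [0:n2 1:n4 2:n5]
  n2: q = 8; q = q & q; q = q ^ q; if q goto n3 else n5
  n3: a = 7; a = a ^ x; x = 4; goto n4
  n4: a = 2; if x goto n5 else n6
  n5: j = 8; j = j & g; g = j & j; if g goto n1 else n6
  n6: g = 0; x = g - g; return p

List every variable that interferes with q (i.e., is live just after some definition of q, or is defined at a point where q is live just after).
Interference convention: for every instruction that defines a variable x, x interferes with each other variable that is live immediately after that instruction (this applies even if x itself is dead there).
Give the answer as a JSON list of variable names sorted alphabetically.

Answer: ["g", "p", "x"]

Analysis:
Block summaries:
  n0 def {g,x} use ∅
  n1 def {p} use ∅
  n2 def {q} use ∅
  n3 def {a,x} use {x}
  n4 def {a} use {x}
  n5 def {g,j} use {g}
  n6 def {g,x} use {p}

Backward fixpoint:
  n0 li=∅ lo={g,x}
  n1 li={g,x} lo={g,p,x}
  n2 li={g,p,x} lo={g,p,x}
  n3 li={g,p,x} lo={g,p,x}
  n4 li={g,p,x} lo={g,p,x}
  n5 li={g,p,x} lo={g,p,x}
  n6 li={p} lo=∅

Interference:
  a↔{g,p,x}
  g↔{a,j,p,q,x}
  j↔{g,p,x}
  p↔{a,g,j,q,x}
  q↔{g,p,x}
  x↔{a,g,j,p,q}

N(q) = ["g", "p", "x"]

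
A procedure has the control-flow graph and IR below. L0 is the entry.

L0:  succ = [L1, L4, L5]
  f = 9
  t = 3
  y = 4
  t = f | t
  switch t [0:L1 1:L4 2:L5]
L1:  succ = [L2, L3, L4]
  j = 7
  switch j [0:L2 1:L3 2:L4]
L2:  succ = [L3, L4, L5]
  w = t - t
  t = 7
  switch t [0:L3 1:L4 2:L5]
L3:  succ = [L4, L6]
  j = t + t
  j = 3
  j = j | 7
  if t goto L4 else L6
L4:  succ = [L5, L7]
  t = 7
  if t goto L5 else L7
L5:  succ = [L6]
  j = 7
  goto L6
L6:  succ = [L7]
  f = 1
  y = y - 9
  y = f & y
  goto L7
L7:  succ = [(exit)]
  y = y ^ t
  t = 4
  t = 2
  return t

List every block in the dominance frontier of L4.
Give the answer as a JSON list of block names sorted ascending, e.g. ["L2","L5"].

idom tree: L1←L0 L2←L1 L3←L1 L4←L0 L5←L0 L6←L0 L7←L0
Dom∩ at merges:
  L3: preds {L1,L2}: {L0,L1} ∩ {L0,L1,L2} = {L0,L1}; idom=L1
  L4: preds {L0,L1,L2,L3}: {L0} ∩ {L0,L1} ∩ {L0,L1,L2} ∩ {L0,L1,L3} = {L0}; idom=L0
  L5: preds {L0,L2,L4}: {L0} ∩ {L0,L1,L2} ∩ {L0,L4} = {L0}; idom=L0
  L6: preds {L3,L5}: {L0,L1,L3} ∩ {L0,L5} = {L0}; idom=L0
  L7: preds {L4,L6}: {L0,L4} ∩ {L0,L6} = {L0}; idom=L0

DF derivation:
  L3←L1: walk · to L1
  L3←L2: walk L2 to L1
  L4←L0: walk · to L0
  L4←L1: walk L1 to L0
  L4←L2: walk L2→L1 to L0
  L4←L3: walk L3→L1 to L0
  L5←L0: walk · to L0
  L5←L2: walk L2→L1 to L0
  L5←L4: walk L4 to L0
  L6←L3: walk L3→L1 to L0
  L6←L5: walk L5 to L0
  L7←L4: walk L4 to L0
  L7←L6: walk L6 to L0
  L0: DF=∅
  L1: DF={L4,L5,L6}
  L2: DF={L3,L4,L5}
  L3: DF={L4,L6}
  L4: DF={L5,L7}
  L5: DF={L6}
  L6: DF={L7}
  L7: DF=∅

DF(L4) = ["L5", "L7"]

Answer: ["L5", "L7"]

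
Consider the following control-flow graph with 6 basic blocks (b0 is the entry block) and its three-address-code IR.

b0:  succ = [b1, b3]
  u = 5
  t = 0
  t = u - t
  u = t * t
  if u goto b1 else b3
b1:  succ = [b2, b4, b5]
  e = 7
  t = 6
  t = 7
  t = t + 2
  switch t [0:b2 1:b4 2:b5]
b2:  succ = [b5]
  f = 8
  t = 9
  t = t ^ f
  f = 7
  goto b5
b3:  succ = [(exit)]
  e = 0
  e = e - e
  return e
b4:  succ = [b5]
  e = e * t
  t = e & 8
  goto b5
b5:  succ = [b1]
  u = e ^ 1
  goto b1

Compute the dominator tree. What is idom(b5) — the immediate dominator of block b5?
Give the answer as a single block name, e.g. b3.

idom tree: b1←b0 b2←b1 b3←b0 b4←b1 b5←b1
Dom∩ at merges:
  b1: preds {b0,b5}: {b0} ∩ {b0,b1,b5} = {b0}; idom=b0
  b5: preds {b1,b2,b4}: {b0,b1} ∩ {b0,b1,b2} ∩ {b0,b1,b4} = {b0,b1}; idom=b1

idom(b5) = b1

Answer: b1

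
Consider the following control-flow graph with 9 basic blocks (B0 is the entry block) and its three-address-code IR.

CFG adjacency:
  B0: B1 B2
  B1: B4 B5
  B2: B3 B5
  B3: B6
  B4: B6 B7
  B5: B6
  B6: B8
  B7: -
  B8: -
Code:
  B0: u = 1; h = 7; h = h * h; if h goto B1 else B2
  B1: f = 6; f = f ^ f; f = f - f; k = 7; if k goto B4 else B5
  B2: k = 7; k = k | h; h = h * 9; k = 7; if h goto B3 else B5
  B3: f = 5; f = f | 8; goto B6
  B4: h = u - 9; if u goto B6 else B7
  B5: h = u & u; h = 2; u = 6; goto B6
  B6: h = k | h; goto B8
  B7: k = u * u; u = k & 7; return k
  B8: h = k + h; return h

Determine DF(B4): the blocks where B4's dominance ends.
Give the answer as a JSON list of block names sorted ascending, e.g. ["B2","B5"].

Answer: ["B6"]

Derivation:
idom tree: B1←B0 B2←B0 B3←B2 B4←B1 B5←B0 B6←B0 B7←B4 B8←B6
Join-block Dom:
  B5: preds {B1,B2}: {B0,B1} ∩ {B0,B2} = {B0}; idom=B0
  B6: preds {B3,B4,B5}: {B0,B2,B3} ∩ {B0,B1,B4} ∩ {B0,B5} = {B0}; idom=B0

DF derivation:
  B5←B1: walk B1 to B0
  B5←B2: walk B2 to B0
  B6←B3: walk B3→B2 to B0
  B6←B4: walk B4→B1 to B0
  B6←B5: walk B5 to B0
  B0: DF=∅
  B1: DF={B5,B6}
  B2: DF={B5,B6}
  B3: DF={B6}
  B4: DF={B6}
  B5: DF={B6}
  B6: DF=∅
  B7: DF=∅
  B8: DF=∅

DF(B4) = ["B6"]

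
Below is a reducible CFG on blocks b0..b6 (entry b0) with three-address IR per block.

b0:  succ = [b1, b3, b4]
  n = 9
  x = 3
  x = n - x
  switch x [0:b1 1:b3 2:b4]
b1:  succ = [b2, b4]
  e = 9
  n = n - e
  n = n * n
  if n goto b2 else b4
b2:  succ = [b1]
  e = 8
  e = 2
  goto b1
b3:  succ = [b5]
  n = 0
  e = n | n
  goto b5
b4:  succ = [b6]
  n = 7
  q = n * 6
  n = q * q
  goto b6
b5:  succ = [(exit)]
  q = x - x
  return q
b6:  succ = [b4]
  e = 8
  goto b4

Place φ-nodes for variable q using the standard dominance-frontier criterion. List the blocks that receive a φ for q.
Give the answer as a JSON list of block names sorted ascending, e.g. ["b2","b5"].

Answer: ["b4"]

Analysis:
idom tree: b1←b0 b2←b1 b3←b0 b4←b0 b5←b3 b6←b4
Dom at joins:
  b1: preds {b0,b2}: {b0} ∩ {b0,b1,b2} = {b0}; idom=b0
  b4: preds {b0,b1,b6}: {b0} ∩ {b0,b1} ∩ {b0,b4,b6} = {b0}; idom=b0

DF derivation:
  b1←b0: walk · to b0
  b1←b2: walk b2→b1 to b0
  b4←b0: walk · to b0
  b4←b1: walk b1 to b0
  b4←b6: walk b6→b4 to b0
  b0 → ∅
  b1 → {b1,b4}
  b2 → {b1}
  b3 → ∅
  b4 → {b4}
  b5 → ∅
  b6 → {b4}

φ for q: defs {b4,b5}
  DF⁺ = {b4}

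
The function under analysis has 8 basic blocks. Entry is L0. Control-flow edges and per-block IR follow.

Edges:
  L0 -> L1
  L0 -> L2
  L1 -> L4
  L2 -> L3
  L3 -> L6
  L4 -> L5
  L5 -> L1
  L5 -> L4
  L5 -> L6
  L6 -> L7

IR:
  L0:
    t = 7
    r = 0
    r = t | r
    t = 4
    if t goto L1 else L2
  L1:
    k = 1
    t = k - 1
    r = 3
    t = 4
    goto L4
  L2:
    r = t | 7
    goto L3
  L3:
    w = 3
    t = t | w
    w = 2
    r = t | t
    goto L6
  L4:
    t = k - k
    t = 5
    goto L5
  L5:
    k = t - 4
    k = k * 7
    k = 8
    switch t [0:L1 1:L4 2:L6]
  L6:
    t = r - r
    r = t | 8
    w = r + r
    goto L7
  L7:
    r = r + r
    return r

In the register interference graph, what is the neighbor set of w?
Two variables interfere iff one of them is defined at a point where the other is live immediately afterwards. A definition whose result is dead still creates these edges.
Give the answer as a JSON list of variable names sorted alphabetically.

Answer: ["r", "t"]

Derivation:
def/use:
  L0 def {r,t} use ∅
  L1 def {k,r,t} use ∅
  L2 def {r} use {t}
  L3 def {r,t,w} use {t}
  L4 def {t} use {k}
  L5 def {k} use {t}
  L6 def {r,t,w} use {r}
  L7 def {r} use {r}

Liveness:
  L0: in=∅ out={t}
  L1: in=∅ out={k,r}
  L2: in={t} out={t}
  L3: in={t} out={r}
  L4: in={k,r} out={r,t}
  L5: in={r,t} out={k,r}
  L6: in={r} out={r}
  L7: in={r} out=∅

Interfere edges:
  k↔{r,t}
  r↔{k,t,w}
  t↔{k,r,w}
  w↔{r,t}

N(w) = ["r", "t"]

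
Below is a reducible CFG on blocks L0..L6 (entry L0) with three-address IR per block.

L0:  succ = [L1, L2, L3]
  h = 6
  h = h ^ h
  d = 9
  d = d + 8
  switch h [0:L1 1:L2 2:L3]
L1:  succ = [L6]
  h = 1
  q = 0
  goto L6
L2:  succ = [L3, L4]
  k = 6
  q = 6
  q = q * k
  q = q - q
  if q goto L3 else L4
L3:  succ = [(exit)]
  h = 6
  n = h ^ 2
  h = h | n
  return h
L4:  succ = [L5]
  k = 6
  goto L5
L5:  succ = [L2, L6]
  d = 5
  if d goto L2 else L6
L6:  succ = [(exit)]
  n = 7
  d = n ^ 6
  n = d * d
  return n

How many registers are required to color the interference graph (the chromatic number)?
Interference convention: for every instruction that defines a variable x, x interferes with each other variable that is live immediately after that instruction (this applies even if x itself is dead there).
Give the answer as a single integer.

Answer: 2

Derivation:
Per-block:
  L0 def {d,h} use ∅
  L1 def {h,q} use ∅
  L2 def {k,q} use ∅
  L3 def {h,n} use ∅
  L4 def {k} use ∅
  L5 def {d} use ∅
  L6 def {d,n} use ∅

Live sets:
  L0 li=∅ lo=∅
  L1 li=∅ lo=∅
  L2 li=∅ lo=∅
  L3 li=∅ lo=∅
  L4 li=∅ lo=∅
  L5 li=∅ lo=∅
  L6 li=∅ lo=∅

Interfere edges:
  d↔{h}
  h↔{d,n}
  k↔{q}
  n↔{h}
  q↔{k}

Colouring:
  clique {d,h} ⇒ need ≥ 2
  2-colouring: c0={h,k}  c1={d,n,q}
  χ = 2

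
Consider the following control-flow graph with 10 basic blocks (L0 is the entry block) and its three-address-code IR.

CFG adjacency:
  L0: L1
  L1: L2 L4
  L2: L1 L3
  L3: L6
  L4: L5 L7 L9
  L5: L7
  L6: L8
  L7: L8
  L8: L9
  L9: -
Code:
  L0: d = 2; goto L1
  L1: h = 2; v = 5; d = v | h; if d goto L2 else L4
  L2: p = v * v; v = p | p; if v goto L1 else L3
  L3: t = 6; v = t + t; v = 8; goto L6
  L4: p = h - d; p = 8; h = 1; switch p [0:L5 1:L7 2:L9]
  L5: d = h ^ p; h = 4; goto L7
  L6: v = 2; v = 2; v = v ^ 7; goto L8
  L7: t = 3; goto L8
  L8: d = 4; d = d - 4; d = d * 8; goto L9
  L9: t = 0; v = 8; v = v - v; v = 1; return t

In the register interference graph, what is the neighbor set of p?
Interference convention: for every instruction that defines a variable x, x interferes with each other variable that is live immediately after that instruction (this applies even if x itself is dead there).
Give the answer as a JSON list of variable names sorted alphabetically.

def/use:
  L0 def {d} use ∅
  L1 def {d,h,v} use ∅
  L2 def {p,v} use {v}
  L3 def {t,v} use ∅
  L4 def {h,p} use {d,h}
  L5 def {d,h} use {h,p}
  L6 def {v} use ∅
  L7 def {t} use ∅
  L8 def {d} use ∅
  L9 def {t,v} use ∅

Liveness:
  L0: in=∅ out=∅
  L1: in=∅ out={d,h,v}
  L2: in={v} out=∅
  L3: in=∅ out=∅
  L4: in={d,h} out={h,p}
  L5: in={h,p} out=∅
  L6: in=∅ out=∅
  L7: in=∅ out=∅
  L8: in=∅ out=∅
  L9: in=∅ out=∅

Conflict graph:
  d: {h,v}
  h: {d,p,v}
  p: {h}
  t: {v}
  v: {d,h,t}

N(p) = ["h"]

Answer: ["h"]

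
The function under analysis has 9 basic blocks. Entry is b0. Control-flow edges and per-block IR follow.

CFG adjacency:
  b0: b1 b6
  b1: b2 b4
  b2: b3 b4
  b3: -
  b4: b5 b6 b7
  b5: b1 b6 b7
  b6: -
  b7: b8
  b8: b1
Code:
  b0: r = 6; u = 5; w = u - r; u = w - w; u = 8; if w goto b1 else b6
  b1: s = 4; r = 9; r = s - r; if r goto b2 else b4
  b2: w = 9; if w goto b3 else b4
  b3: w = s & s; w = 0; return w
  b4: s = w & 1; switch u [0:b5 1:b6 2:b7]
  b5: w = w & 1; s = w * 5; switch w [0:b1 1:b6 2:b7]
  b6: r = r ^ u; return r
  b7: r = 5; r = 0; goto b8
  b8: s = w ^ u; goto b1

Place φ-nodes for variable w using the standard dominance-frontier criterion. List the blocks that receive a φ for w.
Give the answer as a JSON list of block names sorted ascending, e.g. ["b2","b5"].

Answer: ["b1", "b4", "b6", "b7"]

Working:
idom tree: b1←b0 b2←b1 b3←b2 b4←b1 b5←b4 b6←b0 b7←b4 b8←b7
Dom∩ at merges:
  b1: preds {b0,b5,b8}: {b0} ∩ {b0,b1,b4,b5} ∩ {b0,b1,b4,b7,b8} = {b0}; idom=b0
  b4: preds {b1,b2}: {b0,b1} ∩ {b0,b1,b2} = {b0,b1}; idom=b1
  b6: preds {b0,b4,b5}: {b0} ∩ {b0,b1,b4} ∩ {b0,b1,b4,b5} = {b0}; idom=b0
  b7: preds {b4,b5}: {b0,b1,b4} ∩ {b0,b1,b4,b5} = {b0,b1,b4}; idom=b4

Frontier:
  join b1 pred b0: · stop@b0
  join b1 pred b5: b5→b4→b1 stop@b0
  join b1 pred b8: b8→b7→b4→b1 stop@b0
  join b4 pred b1: · stop@b1
  join b4 pred b2: b2 stop@b1
  join b6 pred b0: · stop@b0
  join b6 pred b4: b4→b1 stop@b0
  join b6 pred b5: b5→b4→b1 stop@b0
  join b7 pred b4: · stop@b4
  join b7 pred b5: b5 stop@b4
  b0 → ∅
  b1 → {b1,b6}
  b2 → {b4}
  b3 → ∅
  b4 → {b1,b6}
  b5 → {b1,b6,b7}
  b6 → ∅
  b7 → {b1}
  b8 → {b1}

φ for w: defs {b0,b2,b3,b5}
  DF⁺ = {b1,b4,b6,b7}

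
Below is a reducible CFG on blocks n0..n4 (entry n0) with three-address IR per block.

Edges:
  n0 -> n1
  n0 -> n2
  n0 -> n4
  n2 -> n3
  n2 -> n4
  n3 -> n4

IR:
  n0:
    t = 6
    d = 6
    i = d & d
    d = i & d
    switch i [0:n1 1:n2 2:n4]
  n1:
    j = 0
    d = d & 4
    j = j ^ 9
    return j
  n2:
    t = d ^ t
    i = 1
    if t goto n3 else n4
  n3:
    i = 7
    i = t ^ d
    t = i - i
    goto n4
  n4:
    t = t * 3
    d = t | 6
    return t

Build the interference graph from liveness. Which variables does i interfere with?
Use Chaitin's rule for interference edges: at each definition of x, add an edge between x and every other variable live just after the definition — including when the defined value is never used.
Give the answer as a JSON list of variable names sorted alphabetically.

Answer: ["d", "t"]

Analysis:
def/use:
  n0: {d,i,t} / ∅
  n1: {d,j} / {d}
  n2: {i,t} / {d,t}
  n3: {i,t} / {d,t}
  n4: {d,t} / {t}

Liveness:
  n0 li=∅ lo={d,t}
  n1 li={d} lo=∅
  n2 li={d,t} lo={d,t}
  n3 li={d,t} lo={t}
  n4 li={t} lo=∅

Interfere edges:
  d — {i,j,t}
  i — {d,t}
  j — {d}
  t — {d,i}

N(i) = ["d", "t"]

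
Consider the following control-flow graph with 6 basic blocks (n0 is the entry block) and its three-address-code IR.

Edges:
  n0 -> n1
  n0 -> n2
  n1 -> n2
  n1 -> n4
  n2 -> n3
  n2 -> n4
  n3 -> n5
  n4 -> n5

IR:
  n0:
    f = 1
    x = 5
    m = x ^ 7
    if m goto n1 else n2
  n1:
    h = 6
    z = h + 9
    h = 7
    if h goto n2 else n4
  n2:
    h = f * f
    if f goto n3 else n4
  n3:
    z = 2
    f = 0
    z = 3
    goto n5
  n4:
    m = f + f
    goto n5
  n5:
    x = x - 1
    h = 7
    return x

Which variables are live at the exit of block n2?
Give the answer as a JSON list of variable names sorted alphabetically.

def/use:
  n0 def {f,m,x} use ∅
  n1 def {h,z} use ∅
  n2 def {h} use {f}
  n3 def {f,z} use ∅
  n4 def {m} use {f}
  n5 def {h,x} use {x}

Liveness:
  live n0: ∅→{f,x}
  live n1: {f,x}→{f,x}
  live n2: {f,x}→{f,x}
  live n3: {x}→{x}
  live n4: {f,x}→{x}
  live n5: {x}→∅

live-out(n2) = ["f", "x"]

Answer: ["f", "x"]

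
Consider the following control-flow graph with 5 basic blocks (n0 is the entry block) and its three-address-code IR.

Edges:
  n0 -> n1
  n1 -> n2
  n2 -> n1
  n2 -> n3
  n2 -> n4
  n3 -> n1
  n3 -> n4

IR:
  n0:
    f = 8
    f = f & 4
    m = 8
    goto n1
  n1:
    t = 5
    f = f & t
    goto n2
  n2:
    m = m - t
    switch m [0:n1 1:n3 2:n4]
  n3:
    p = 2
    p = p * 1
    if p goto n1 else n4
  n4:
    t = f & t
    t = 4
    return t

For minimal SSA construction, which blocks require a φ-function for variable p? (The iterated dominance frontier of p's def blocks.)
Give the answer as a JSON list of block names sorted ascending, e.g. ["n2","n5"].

Answer: ["n1", "n4"]

Derivation:
idom tree: n1←n0 n2←n1 n3←n2 n4←n2
Dom∩ at merges:
  n1: preds {n0,n2,n3}: {n0} ∩ {n0,n1,n2} ∩ {n0,n1,n2,n3} = {n0}; idom=n0
  n4: preds {n2,n3}: {n0,n1,n2} ∩ {n0,n1,n2,n3} = {n0,n1,n2}; idom=n2

DF derivation:
  n1←n0: walk · to n0
  n1←n2: walk n2→n1 to n0
  n1←n3: walk n3→n2→n1 to n0
  n4←n2: walk · to n2
  n4←n3: walk n3 to n2
  n0: DF=∅
  n1: DF={n1}
  n2: DF={n1}
  n3: DF={n1,n4}
  n4: DF=∅

φ for p: defs {n3}
  DF⁺ = {n1,n4}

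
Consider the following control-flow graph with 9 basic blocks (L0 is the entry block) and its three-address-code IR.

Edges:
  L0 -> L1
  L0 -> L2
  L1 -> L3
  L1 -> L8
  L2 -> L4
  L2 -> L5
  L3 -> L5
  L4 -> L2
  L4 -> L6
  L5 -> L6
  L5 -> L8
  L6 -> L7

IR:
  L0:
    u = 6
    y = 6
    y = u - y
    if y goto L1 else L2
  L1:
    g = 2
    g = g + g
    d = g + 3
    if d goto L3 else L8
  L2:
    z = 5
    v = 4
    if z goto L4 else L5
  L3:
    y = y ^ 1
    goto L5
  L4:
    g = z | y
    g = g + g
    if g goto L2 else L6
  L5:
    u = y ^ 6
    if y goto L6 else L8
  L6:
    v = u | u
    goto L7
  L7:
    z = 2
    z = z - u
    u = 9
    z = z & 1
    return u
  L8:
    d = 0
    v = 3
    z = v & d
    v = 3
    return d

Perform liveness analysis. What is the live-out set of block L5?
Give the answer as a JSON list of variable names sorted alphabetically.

Answer: ["u"]

Derivation:
Per-block:
  L0 def {u,y} use ∅
  L1 def {d,g} use ∅
  L2 def {v,z} use ∅
  L3 def {y} use {y}
  L4 def {g} use {y,z}
  L5 def {u} use {y}
  L6 def {v} use {u}
  L7 def {u,z} use {u}
  L8 def {d,v,z} use ∅

Live sets:
  L0: in=∅ out={u,y}
  L1: in={y} out={y}
  L2: in={u,y} out={u,y,z}
  L3: in={y} out={y}
  L4: in={u,y,z} out={u,y}
  L5: in={y} out={u}
  L6: in={u} out={u}
  L7: in={u} out=∅
  L8: in=∅ out=∅

live-out(L5) = ["u"]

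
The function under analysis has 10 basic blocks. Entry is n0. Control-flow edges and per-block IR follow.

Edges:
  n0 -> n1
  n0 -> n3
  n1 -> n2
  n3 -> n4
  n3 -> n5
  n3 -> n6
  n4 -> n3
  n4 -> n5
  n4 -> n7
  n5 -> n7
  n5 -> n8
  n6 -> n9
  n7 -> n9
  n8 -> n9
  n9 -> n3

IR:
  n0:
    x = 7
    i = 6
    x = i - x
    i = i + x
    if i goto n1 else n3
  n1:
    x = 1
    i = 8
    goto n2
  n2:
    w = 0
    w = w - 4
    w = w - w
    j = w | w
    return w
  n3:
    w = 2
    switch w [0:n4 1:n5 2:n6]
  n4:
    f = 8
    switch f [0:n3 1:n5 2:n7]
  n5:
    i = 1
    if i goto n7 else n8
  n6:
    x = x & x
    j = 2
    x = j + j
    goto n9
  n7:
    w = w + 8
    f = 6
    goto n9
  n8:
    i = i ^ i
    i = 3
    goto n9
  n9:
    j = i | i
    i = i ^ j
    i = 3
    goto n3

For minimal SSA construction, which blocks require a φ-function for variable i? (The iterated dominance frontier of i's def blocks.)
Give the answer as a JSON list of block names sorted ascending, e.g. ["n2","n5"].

Answer: ["n3", "n7", "n9"]

Derivation:
idom tree: n1←n0 n2←n1 n3←n0 n4←n3 n5←n3 n6←n3 n7←n3 n8←n5 n9←n3
Dom at joins:
  n3: preds {n0,n4,n9}: {n0} ∩ {n0,n3,n4} ∩ {n0,n3,n9} = {n0}; idom=n0
  n5: preds {n3,n4}: {n0,n3} ∩ {n0,n3,n4} = {n0,n3}; idom=n3
  n7: preds {n4,n5}: {n0,n3,n4} ∩ {n0,n3,n5} = {n0,n3}; idom=n3
  n9: preds {n6,n7,n8}: {n0,n3,n6} ∩ {n0,n3,n7} ∩ {n0,n3,n5,n8} = {n0,n3}; idom=n3

Frontier:
  join n3 pred n0: · stop@n0
  join n3 pred n4: n4→n3 stop@n0
  join n3 pred n9: n9→n3 stop@n0
  join n5 pred n3: · stop@n3
  join n5 pred n4: n4 stop@n3
  join n7 pred n4: n4 stop@n3
  join n7 pred n5: n5 stop@n3
  join n9 pred n6: n6 stop@n3
  join n9 pred n7: n7 stop@n3
  join n9 pred n8: n8→n5 stop@n3
  n0 → ∅
  n1 → ∅
  n2 → ∅
  n3 → {n3}
  n4 → {n3,n5,n7}
  n5 → {n7,n9}
  n6 → {n9}
  n7 → {n9}
  n8 → {n9}
  n9 → {n3}

φ for i: defs {n0,n1,n5,n8,n9}
  DF⁺ = {n3,n7,n9}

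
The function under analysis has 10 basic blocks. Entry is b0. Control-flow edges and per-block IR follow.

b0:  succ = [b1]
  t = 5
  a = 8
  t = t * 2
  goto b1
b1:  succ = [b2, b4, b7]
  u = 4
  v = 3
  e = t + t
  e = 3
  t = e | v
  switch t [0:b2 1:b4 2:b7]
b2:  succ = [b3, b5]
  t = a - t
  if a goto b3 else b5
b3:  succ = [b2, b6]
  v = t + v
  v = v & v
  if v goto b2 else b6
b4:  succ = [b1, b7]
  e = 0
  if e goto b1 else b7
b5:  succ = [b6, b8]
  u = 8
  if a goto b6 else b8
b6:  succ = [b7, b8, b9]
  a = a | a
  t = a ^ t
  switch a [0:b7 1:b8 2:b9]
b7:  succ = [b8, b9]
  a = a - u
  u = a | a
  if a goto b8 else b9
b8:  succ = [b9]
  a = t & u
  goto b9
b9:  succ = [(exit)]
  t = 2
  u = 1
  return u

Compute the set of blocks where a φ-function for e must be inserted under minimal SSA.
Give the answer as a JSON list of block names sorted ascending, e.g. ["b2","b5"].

Answer: ["b1", "b7", "b8", "b9"]

Working:
idom tree: b1←b0 b2←b1 b3←b2 b4←b1 b5←b2 b6←b2 b7←b1 b8←b1 b9←b1
Join-block Dom:
  b1: preds {b0,b4}: {b0} ∩ {b0,b1,b4} = {b0}; idom=b0
  b2: preds {b1,b3}: {b0,b1} ∩ {b0,b1,b2,b3} = {b0,b1}; idom=b1
  b6: preds {b3,b5}: {b0,b1,b2,b3} ∩ {b0,b1,b2,b5} = {b0,b1,b2}; idom=b2
  b7: preds {b1,b4,b6}: {b0,b1} ∩ {b0,b1,b4} ∩ {b0,b1,b2,b6} = {b0,b1}; idom=b1
  b8: preds {b5,b6,b7}: {b0,b1,b2,b5} ∩ {b0,b1,b2,b6} ∩ {b0,b1,b7} = {b0,b1}; idom=b1
  b9: preds {b6,b7,b8}: {b0,b1,b2,b6} ∩ {b0,b1,b7} ∩ {b0,b1,b8} = {b0,b1}; idom=b1

DF walk-up:
  join b1 pred b0: · stop@b0
  join b1 pred b4: b4→b1 stop@b0
  join b2 pred b1: · stop@b1
  join b2 pred b3: b3→b2 stop@b1
  join b6 pred b3: b3 stop@b2
  join b6 pred b5: b5 stop@b2
  join b7 pred b1: · stop@b1
  join b7 pred b4: b4 stop@b1
  join b7 pred b6: b6→b2 stop@b1
  join b8 pred b5: b5→b2 stop@b1
  join b8 pred b6: b6→b2 stop@b1
  join b8 pred b7: b7 stop@b1
  join b9 pred b6: b6→b2 stop@b1
  join b9 pred b7: b7 stop@b1
  join b9 pred b8: b8 stop@b1
  DF(b0)=∅
  DF(b1)={b1}
  DF(b2)={b2,b7,b8,b9}
  DF(b3)={b2,b6}
  DF(b4)={b1,b7}
  DF(b5)={b6,b8}
  DF(b6)={b7,b8,b9}
  DF(b7)={b8,b9}
  DF(b8)={b9}
  DF(b9)=∅

φ for e: defs {b1,b4}
  DF⁺ = {b1,b7,b8,b9}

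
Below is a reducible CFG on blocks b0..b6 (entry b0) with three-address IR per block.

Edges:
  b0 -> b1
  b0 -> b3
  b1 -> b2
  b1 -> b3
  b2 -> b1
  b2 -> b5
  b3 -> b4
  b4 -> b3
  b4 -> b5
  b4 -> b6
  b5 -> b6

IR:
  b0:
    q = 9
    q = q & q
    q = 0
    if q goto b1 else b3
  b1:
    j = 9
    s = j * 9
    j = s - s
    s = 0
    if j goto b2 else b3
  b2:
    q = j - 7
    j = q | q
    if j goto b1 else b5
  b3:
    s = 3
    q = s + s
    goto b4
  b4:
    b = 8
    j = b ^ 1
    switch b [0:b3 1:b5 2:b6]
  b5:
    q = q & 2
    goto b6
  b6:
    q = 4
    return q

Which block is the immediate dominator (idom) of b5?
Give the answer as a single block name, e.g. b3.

Answer: b0

Working:
idom tree: b1←b0 b2←b1 b3←b0 b4←b3 b5←b0 b6←b0
Dom at joins:
  b1: preds {b0,b2}: {b0} ∩ {b0,b1,b2} = {b0}; idom=b0
  b3: preds {b0,b1,b4}: {b0} ∩ {b0,b1} ∩ {b0,b3,b4} = {b0}; idom=b0
  b5: preds {b2,b4}: {b0,b1,b2} ∩ {b0,b3,b4} = {b0}; idom=b0
  b6: preds {b4,b5}: {b0,b3,b4} ∩ {b0,b5} = {b0}; idom=b0

idom(b5) = b0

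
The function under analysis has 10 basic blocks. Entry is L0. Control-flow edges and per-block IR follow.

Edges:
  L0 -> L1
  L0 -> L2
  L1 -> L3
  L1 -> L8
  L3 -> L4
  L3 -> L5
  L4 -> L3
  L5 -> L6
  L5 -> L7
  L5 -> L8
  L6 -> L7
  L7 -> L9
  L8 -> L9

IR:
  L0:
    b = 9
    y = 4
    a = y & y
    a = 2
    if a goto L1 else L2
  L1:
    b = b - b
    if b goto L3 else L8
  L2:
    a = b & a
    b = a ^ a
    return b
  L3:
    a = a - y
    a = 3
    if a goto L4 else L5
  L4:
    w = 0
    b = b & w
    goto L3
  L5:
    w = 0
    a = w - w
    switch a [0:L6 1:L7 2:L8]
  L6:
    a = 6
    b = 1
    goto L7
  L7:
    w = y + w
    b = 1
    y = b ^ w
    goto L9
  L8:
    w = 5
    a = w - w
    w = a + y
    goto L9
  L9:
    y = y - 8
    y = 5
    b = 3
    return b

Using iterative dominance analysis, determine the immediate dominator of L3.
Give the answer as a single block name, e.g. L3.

idom tree: L1←L0 L2←L0 L3←L1 L4←L3 L5←L3 L6←L5 L7←L5 L8←L1 L9←L1
Join-block Dom:
  L3: preds {L1,L4}: {L0,L1} ∩ {L0,L1,L3,L4} = {L0,L1}; idom=L1
  L7: preds {L5,L6}: {L0,L1,L3,L5} ∩ {L0,L1,L3,L5,L6} = {L0,L1,L3,L5}; idom=L5
  L8: preds {L1,L5}: {L0,L1} ∩ {L0,L1,L3,L5} = {L0,L1}; idom=L1
  L9: preds {L7,L8}: {L0,L1,L3,L5,L7} ∩ {L0,L1,L8} = {L0,L1}; idom=L1

idom(L3) = L1

Answer: L1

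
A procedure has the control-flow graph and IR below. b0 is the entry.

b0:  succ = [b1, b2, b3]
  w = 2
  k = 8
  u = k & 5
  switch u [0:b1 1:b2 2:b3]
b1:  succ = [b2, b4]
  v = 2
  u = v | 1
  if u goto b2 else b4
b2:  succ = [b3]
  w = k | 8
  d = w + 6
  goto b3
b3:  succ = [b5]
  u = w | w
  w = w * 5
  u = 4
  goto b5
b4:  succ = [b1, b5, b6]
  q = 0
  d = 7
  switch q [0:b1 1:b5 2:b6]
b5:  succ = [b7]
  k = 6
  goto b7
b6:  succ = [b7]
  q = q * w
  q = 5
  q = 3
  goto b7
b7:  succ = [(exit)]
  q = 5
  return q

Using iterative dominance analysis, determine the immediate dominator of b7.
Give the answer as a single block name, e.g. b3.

Answer: b0

Derivation:
idom tree: b1←b0 b2←b0 b3←b0 b4←b1 b5←b0 b6←b4 b7←b0
Dom∩ at merges:
  b1: preds {b0,b4}: {b0} ∩ {b0,b1,b4} = {b0}; idom=b0
  b2: preds {b0,b1}: {b0} ∩ {b0,b1} = {b0}; idom=b0
  b3: preds {b0,b2}: {b0} ∩ {b0,b2} = {b0}; idom=b0
  b5: preds {b3,b4}: {b0,b3} ∩ {b0,b1,b4} = {b0}; idom=b0
  b7: preds {b5,b6}: {b0,b5} ∩ {b0,b1,b4,b6} = {b0}; idom=b0

idom(b7) = b0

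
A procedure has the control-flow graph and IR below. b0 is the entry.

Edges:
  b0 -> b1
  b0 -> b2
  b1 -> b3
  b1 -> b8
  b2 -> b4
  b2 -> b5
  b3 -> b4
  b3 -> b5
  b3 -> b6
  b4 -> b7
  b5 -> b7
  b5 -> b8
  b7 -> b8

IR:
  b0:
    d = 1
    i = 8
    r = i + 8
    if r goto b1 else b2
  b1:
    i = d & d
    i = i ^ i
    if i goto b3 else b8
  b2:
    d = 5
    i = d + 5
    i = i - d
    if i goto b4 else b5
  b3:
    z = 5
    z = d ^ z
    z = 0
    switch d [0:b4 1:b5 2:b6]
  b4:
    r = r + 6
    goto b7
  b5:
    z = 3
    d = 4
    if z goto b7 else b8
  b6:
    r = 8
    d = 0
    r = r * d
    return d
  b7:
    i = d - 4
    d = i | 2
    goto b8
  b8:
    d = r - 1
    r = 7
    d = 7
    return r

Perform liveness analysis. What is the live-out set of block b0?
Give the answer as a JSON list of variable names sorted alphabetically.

Answer: ["d", "r"]

Analysis:
Per-block:
  b0 def {d,i,r} use ∅
  b1 def {i} use {d}
  b2 def {d,i} use ∅
  b3 def {z} use {d}
  b4 def {r} use {r}
  b5 def {d,z} use ∅
  b6 def {d,r} use ∅
  b7 def {d,i} use {d}
  b8 def {d,r} use {r}

Liveness:
  live b0: ∅→{d,r}
  live b1: {d,r}→{d,r}
  live b2: {r}→{d,r}
  live b3: {d,r}→{d,r}
  live b4: {d,r}→{d,r}
  live b5: {r}→{d,r}
  live b6: ∅→∅
  live b7: {d,r}→{r}
  live b8: {r}→∅

live-out(b0) = ["d", "r"]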